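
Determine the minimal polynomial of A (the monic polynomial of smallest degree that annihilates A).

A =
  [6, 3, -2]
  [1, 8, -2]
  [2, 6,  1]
x^2 - 10*x + 25

The characteristic polynomial is χ_A(x) = (x - 5)^3, so the eigenvalues are known. The minimal polynomial is
  m_A(x) = Π_λ (x − λ)^{k_λ}
where k_λ is the size of the *largest* Jordan block for λ (equivalently, the smallest k with (A − λI)^k v = 0 for every generalised eigenvector v of λ).

  λ = 5: largest Jordan block has size 2, contributing (x − 5)^2

So m_A(x) = (x - 5)^2 = x^2 - 10*x + 25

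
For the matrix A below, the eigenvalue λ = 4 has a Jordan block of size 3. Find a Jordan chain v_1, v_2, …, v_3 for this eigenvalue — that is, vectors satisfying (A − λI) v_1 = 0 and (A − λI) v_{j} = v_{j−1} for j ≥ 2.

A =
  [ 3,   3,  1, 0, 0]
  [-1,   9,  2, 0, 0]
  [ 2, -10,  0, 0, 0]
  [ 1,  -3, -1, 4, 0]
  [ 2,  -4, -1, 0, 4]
A Jordan chain for λ = 4 of length 3:
v_1 = (2, 2, -4, -2, -4)ᵀ
v_2 = (3, 5, -10, -3, -4)ᵀ
v_3 = (0, 1, 0, 0, 0)ᵀ

Let N = A − (4)·I. We want v_3 with N^3 v_3 = 0 but N^2 v_3 ≠ 0; then v_{j-1} := N · v_j for j = 3, …, 2.

Pick v_3 = (0, 1, 0, 0, 0)ᵀ.
Then v_2 = N · v_3 = (3, 5, -10, -3, -4)ᵀ.
Then v_1 = N · v_2 = (2, 2, -4, -2, -4)ᵀ.

Sanity check: (A − (4)·I) v_1 = (0, 0, 0, 0, 0)ᵀ = 0. ✓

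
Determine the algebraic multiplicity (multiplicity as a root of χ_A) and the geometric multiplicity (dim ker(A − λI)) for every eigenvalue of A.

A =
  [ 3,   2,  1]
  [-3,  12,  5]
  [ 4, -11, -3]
λ = 4: alg = 3, geom = 1

Step 1 — factor the characteristic polynomial to read off the algebraic multiplicities:
  χ_A(x) = (x - 4)^3

Step 2 — compute geometric multiplicities via the rank-nullity identity g(λ) = n − rank(A − λI):
  rank(A − (4)·I) = 2, so dim ker(A − (4)·I) = n − 2 = 1

Summary:
  λ = 4: algebraic multiplicity = 3, geometric multiplicity = 1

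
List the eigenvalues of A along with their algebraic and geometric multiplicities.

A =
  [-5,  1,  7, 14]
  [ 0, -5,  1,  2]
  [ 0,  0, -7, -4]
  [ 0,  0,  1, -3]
λ = -5: alg = 4, geom = 2

Step 1 — factor the characteristic polynomial to read off the algebraic multiplicities:
  χ_A(x) = (x + 5)^4

Step 2 — compute geometric multiplicities via the rank-nullity identity g(λ) = n − rank(A − λI):
  rank(A − (-5)·I) = 2, so dim ker(A − (-5)·I) = n − 2 = 2

Summary:
  λ = -5: algebraic multiplicity = 4, geometric multiplicity = 2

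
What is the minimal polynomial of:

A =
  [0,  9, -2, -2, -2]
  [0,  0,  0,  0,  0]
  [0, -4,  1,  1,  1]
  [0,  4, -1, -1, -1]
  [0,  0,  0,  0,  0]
x^2

The characteristic polynomial is χ_A(x) = x^5, so the eigenvalues are known. The minimal polynomial is
  m_A(x) = Π_λ (x − λ)^{k_λ}
where k_λ is the size of the *largest* Jordan block for λ (equivalently, the smallest k with (A − λI)^k v = 0 for every generalised eigenvector v of λ).

  λ = 0: largest Jordan block has size 2, contributing (x − 0)^2

So m_A(x) = x^2 = x^2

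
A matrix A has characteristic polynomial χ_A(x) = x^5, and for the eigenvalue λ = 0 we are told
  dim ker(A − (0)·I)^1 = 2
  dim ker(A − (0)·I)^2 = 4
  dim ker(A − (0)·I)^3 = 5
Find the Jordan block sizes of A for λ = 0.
Block sizes for λ = 0: [3, 2]

From the dimensions of kernels of powers, the number of Jordan blocks of size at least j is d_j − d_{j−1} where d_j = dim ker(N^j) (with d_0 = 0). Computing the differences gives [2, 2, 1].
The number of blocks of size exactly k is (#blocks of size ≥ k) − (#blocks of size ≥ k + 1), so the partition is: 1 block(s) of size 2, 1 block(s) of size 3.
In nonincreasing order the block sizes are [3, 2].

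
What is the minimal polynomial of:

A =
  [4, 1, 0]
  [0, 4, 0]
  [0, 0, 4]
x^2 - 8*x + 16

The characteristic polynomial is χ_A(x) = (x - 4)^3, so the eigenvalues are known. The minimal polynomial is
  m_A(x) = Π_λ (x − λ)^{k_λ}
where k_λ is the size of the *largest* Jordan block for λ (equivalently, the smallest k with (A − λI)^k v = 0 for every generalised eigenvector v of λ).

  λ = 4: largest Jordan block has size 2, contributing (x − 4)^2

So m_A(x) = (x - 4)^2 = x^2 - 8*x + 16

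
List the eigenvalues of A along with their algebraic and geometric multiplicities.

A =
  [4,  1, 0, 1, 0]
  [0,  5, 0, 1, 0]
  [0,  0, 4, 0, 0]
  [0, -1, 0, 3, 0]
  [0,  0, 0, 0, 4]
λ = 4: alg = 5, geom = 4

Step 1 — factor the characteristic polynomial to read off the algebraic multiplicities:
  χ_A(x) = (x - 4)^5

Step 2 — compute geometric multiplicities via the rank-nullity identity g(λ) = n − rank(A − λI):
  rank(A − (4)·I) = 1, so dim ker(A − (4)·I) = n − 1 = 4

Summary:
  λ = 4: algebraic multiplicity = 5, geometric multiplicity = 4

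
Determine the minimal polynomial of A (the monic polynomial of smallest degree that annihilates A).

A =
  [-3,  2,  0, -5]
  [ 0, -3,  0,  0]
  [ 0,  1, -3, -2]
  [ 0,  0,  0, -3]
x^2 + 6*x + 9

The characteristic polynomial is χ_A(x) = (x + 3)^4, so the eigenvalues are known. The minimal polynomial is
  m_A(x) = Π_λ (x − λ)^{k_λ}
where k_λ is the size of the *largest* Jordan block for λ (equivalently, the smallest k with (A − λI)^k v = 0 for every generalised eigenvector v of λ).

  λ = -3: largest Jordan block has size 2, contributing (x + 3)^2

So m_A(x) = (x + 3)^2 = x^2 + 6*x + 9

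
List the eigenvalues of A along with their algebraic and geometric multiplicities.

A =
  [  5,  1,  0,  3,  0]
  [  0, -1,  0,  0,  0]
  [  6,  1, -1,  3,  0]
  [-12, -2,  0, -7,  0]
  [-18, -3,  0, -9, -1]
λ = -1: alg = 5, geom = 4

Step 1 — factor the characteristic polynomial to read off the algebraic multiplicities:
  χ_A(x) = (x + 1)^5

Step 2 — compute geometric multiplicities via the rank-nullity identity g(λ) = n − rank(A − λI):
  rank(A − (-1)·I) = 1, so dim ker(A − (-1)·I) = n − 1 = 4

Summary:
  λ = -1: algebraic multiplicity = 5, geometric multiplicity = 4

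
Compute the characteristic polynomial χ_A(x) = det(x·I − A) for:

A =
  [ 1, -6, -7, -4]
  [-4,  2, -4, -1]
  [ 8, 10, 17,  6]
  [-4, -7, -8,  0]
x^4 - 20*x^3 + 150*x^2 - 500*x + 625

Expanding det(x·I − A) (e.g. by cofactor expansion or by noting that A is similar to its Jordan form J, which has the same characteristic polynomial as A) gives
  χ_A(x) = x^4 - 20*x^3 + 150*x^2 - 500*x + 625
which factors as (x - 5)^4. The eigenvalues (with algebraic multiplicities) are λ = 5 with multiplicity 4.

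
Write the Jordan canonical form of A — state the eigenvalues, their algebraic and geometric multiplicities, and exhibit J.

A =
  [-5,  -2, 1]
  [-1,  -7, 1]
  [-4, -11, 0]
J_3(-4)

The characteristic polynomial is
  det(x·I − A) = x^3 + 12*x^2 + 48*x + 64 = (x + 4)^3

Eigenvalues and multiplicities (the geometric multiplicity of λ is n − rank(A − λI), which equals the number of Jordan blocks for λ):
  λ = -4: algebraic multiplicity = 3, geometric multiplicity = 1

Determining the block sizes for each eigenvalue:
  λ = -4: one block (gm = 1), so the single block has size am = 3 → block sizes [3]

Assembling the blocks gives a Jordan form
J =
  [-4,  1,  0]
  [ 0, -4,  1]
  [ 0,  0, -4]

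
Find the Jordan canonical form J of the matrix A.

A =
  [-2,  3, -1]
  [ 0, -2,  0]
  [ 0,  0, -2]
J_2(-2) ⊕ J_1(-2)

The characteristic polynomial is
  det(x·I − A) = x^3 + 6*x^2 + 12*x + 8 = (x + 2)^3

Eigenvalues and multiplicities (the geometric multiplicity of λ is n − rank(A − λI), which equals the number of Jordan blocks for λ):
  λ = -2: algebraic multiplicity = 3, geometric multiplicity = 2

Determining the block sizes for each eigenvalue:
  λ = -2: 2 blocks summing to 3 forces exactly one block of size 2 and the rest size 1 → block sizes [2, 1]

Assembling the blocks gives a Jordan form
J =
  [-2,  1,  0]
  [ 0, -2,  0]
  [ 0,  0, -2]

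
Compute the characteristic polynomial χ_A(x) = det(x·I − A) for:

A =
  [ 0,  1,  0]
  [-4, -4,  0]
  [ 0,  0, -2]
x^3 + 6*x^2 + 12*x + 8

Expanding det(x·I − A) (e.g. by cofactor expansion or by noting that A is similar to its Jordan form J, which has the same characteristic polynomial as A) gives
  χ_A(x) = x^3 + 6*x^2 + 12*x + 8
which factors as (x + 2)^3. The eigenvalues (with algebraic multiplicities) are λ = -2 with multiplicity 3.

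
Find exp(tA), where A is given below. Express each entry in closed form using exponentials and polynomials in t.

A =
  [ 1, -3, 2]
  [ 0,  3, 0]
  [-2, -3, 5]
e^{tA} =
  [-2*t*exp(3*t) + exp(3*t), -3*t*exp(3*t), 2*t*exp(3*t)]
  [0, exp(3*t), 0]
  [-2*t*exp(3*t), -3*t*exp(3*t), 2*t*exp(3*t) + exp(3*t)]

Strategy: write A = P · J · P⁻¹ where J is a Jordan canonical form, so e^{tA} = P · e^{tJ} · P⁻¹, and e^{tJ} can be computed block-by-block.

A has Jordan form
J =
  [3, 1, 0]
  [0, 3, 0]
  [0, 0, 3]
(up to reordering of blocks).

Per-block formulas:
  For a 2×2 Jordan block J_2(3): exp(t · J_2(3)) = e^(3t)·(I + t·N), where N is the 2×2 nilpotent shift.
  For a 1×1 block at λ = 3: exp(t · [3]) = [e^(3t)].

After assembling e^{tJ} and conjugating by P, we get:

e^{tA} =
  [-2*t*exp(3*t) + exp(3*t), -3*t*exp(3*t), 2*t*exp(3*t)]
  [0, exp(3*t), 0]
  [-2*t*exp(3*t), -3*t*exp(3*t), 2*t*exp(3*t) + exp(3*t)]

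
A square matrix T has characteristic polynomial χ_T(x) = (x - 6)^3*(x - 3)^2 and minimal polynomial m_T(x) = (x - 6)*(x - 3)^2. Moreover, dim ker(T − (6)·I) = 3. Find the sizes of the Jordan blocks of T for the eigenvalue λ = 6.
Block sizes for λ = 6: [1, 1, 1]

Step 1 — from the characteristic polynomial, algebraic multiplicity of λ = 6 is 3. From dim ker(T − (6)·I) = 3, there are exactly 3 Jordan blocks for λ = 6.
Step 2 — from the minimal polynomial, the factor (x − 6) tells us the largest block for λ = 6 has size 1.
Step 3 — with total size 3, 3 blocks, and largest block 1, the block sizes (in nonincreasing order) are [1, 1, 1].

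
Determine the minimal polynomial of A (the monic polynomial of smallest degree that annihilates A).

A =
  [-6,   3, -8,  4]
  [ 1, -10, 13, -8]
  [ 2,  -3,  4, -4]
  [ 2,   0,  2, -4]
x^3 + 12*x^2 + 48*x + 64

The characteristic polynomial is χ_A(x) = (x + 4)^4, so the eigenvalues are known. The minimal polynomial is
  m_A(x) = Π_λ (x − λ)^{k_λ}
where k_λ is the size of the *largest* Jordan block for λ (equivalently, the smallest k with (A − λI)^k v = 0 for every generalised eigenvector v of λ).

  λ = -4: largest Jordan block has size 3, contributing (x + 4)^3

So m_A(x) = (x + 4)^3 = x^3 + 12*x^2 + 48*x + 64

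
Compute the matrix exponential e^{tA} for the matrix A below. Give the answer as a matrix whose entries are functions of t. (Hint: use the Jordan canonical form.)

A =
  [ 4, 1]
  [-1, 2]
e^{tA} =
  [t*exp(3*t) + exp(3*t), t*exp(3*t)]
  [-t*exp(3*t), -t*exp(3*t) + exp(3*t)]

Strategy: write A = P · J · P⁻¹ where J is a Jordan canonical form, so e^{tA} = P · e^{tJ} · P⁻¹, and e^{tJ} can be computed block-by-block.

A has Jordan form
J =
  [3, 1]
  [0, 3]
(up to reordering of blocks).

Per-block formulas:
  For a 2×2 Jordan block J_2(3): exp(t · J_2(3)) = e^(3t)·(I + t·N), where N is the 2×2 nilpotent shift.

After assembling e^{tJ} and conjugating by P, we get:

e^{tA} =
  [t*exp(3*t) + exp(3*t), t*exp(3*t)]
  [-t*exp(3*t), -t*exp(3*t) + exp(3*t)]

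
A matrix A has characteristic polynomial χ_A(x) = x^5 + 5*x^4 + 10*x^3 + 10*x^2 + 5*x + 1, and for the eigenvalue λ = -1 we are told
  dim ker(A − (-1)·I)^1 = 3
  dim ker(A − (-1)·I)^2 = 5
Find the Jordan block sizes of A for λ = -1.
Block sizes for λ = -1: [2, 2, 1]

From the dimensions of kernels of powers, the number of Jordan blocks of size at least j is d_j − d_{j−1} where d_j = dim ker(N^j) (with d_0 = 0). Computing the differences gives [3, 2].
The number of blocks of size exactly k is (#blocks of size ≥ k) − (#blocks of size ≥ k + 1), so the partition is: 1 block(s) of size 1, 2 block(s) of size 2.
In nonincreasing order the block sizes are [2, 2, 1].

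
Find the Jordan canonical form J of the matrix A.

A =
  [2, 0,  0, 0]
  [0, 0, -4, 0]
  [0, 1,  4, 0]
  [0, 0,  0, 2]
J_2(2) ⊕ J_1(2) ⊕ J_1(2)

The characteristic polynomial is
  det(x·I − A) = x^4 - 8*x^3 + 24*x^2 - 32*x + 16 = (x - 2)^4

Eigenvalues and multiplicities (the geometric multiplicity of λ is n − rank(A − λI), which equals the number of Jordan blocks for λ):
  λ = 2: algebraic multiplicity = 4, geometric multiplicity = 3

Determining the block sizes for each eigenvalue:
  λ = 2: 3 blocks summing to 4 forces exactly one block of size 2 and the rest size 1 → block sizes [2, 1, 1]

Assembling the blocks gives a Jordan form
J =
  [2, 1, 0, 0]
  [0, 2, 0, 0]
  [0, 0, 2, 0]
  [0, 0, 0, 2]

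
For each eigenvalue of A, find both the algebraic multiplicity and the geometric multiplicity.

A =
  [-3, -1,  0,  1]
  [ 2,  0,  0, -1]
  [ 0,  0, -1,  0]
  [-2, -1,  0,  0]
λ = -1: alg = 4, geom = 3

Step 1 — factor the characteristic polynomial to read off the algebraic multiplicities:
  χ_A(x) = (x + 1)^4

Step 2 — compute geometric multiplicities via the rank-nullity identity g(λ) = n − rank(A − λI):
  rank(A − (-1)·I) = 1, so dim ker(A − (-1)·I) = n − 1 = 3

Summary:
  λ = -1: algebraic multiplicity = 4, geometric multiplicity = 3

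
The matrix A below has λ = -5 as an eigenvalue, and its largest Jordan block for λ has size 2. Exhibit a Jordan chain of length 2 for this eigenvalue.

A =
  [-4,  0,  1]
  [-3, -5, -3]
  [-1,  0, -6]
A Jordan chain for λ = -5 of length 2:
v_1 = (1, -3, -1)ᵀ
v_2 = (1, 0, 0)ᵀ

Let N = A − (-5)·I. We want v_2 with N^2 v_2 = 0 but N^1 v_2 ≠ 0; then v_{j-1} := N · v_j for j = 2, …, 2.

Pick v_2 = (1, 0, 0)ᵀ.
Then v_1 = N · v_2 = (1, -3, -1)ᵀ.

Sanity check: (A − (-5)·I) v_1 = (0, 0, 0)ᵀ = 0. ✓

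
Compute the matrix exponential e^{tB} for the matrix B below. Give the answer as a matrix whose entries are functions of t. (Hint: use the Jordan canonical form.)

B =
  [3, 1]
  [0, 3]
e^{tB} =
  [exp(3*t), t*exp(3*t)]
  [0, exp(3*t)]

Strategy: write B = P · J · P⁻¹ where J is a Jordan canonical form, so e^{tB} = P · e^{tJ} · P⁻¹, and e^{tJ} can be computed block-by-block.

B has Jordan form
J =
  [3, 1]
  [0, 3]
(up to reordering of blocks).

Per-block formulas:
  For a 2×2 Jordan block J_2(3): exp(t · J_2(3)) = e^(3t)·(I + t·N), where N is the 2×2 nilpotent shift.

After assembling e^{tJ} and conjugating by P, we get:

e^{tB} =
  [exp(3*t), t*exp(3*t)]
  [0, exp(3*t)]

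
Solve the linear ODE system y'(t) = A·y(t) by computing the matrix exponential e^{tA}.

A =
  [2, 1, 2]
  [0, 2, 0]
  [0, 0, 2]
e^{tA} =
  [exp(2*t), t*exp(2*t), 2*t*exp(2*t)]
  [0, exp(2*t), 0]
  [0, 0, exp(2*t)]

Strategy: write A = P · J · P⁻¹ where J is a Jordan canonical form, so e^{tA} = P · e^{tJ} · P⁻¹, and e^{tJ} can be computed block-by-block.

A has Jordan form
J =
  [2, 1, 0]
  [0, 2, 0]
  [0, 0, 2]
(up to reordering of blocks).

Per-block formulas:
  For a 1×1 block at λ = 2: exp(t · [2]) = [e^(2t)].
  For a 2×2 Jordan block J_2(2): exp(t · J_2(2)) = e^(2t)·(I + t·N), where N is the 2×2 nilpotent shift.

After assembling e^{tJ} and conjugating by P, we get:

e^{tA} =
  [exp(2*t), t*exp(2*t), 2*t*exp(2*t)]
  [0, exp(2*t), 0]
  [0, 0, exp(2*t)]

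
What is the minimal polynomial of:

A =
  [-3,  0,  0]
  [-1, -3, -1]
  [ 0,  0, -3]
x^2 + 6*x + 9

The characteristic polynomial is χ_A(x) = (x + 3)^3, so the eigenvalues are known. The minimal polynomial is
  m_A(x) = Π_λ (x − λ)^{k_λ}
where k_λ is the size of the *largest* Jordan block for λ (equivalently, the smallest k with (A − λI)^k v = 0 for every generalised eigenvector v of λ).

  λ = -3: largest Jordan block has size 2, contributing (x + 3)^2

So m_A(x) = (x + 3)^2 = x^2 + 6*x + 9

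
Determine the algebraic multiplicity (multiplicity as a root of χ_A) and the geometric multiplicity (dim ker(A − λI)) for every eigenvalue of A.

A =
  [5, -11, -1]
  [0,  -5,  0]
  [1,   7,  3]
λ = -5: alg = 1, geom = 1; λ = 4: alg = 2, geom = 1

Step 1 — factor the characteristic polynomial to read off the algebraic multiplicities:
  χ_A(x) = (x - 4)^2*(x + 5)

Step 2 — compute geometric multiplicities via the rank-nullity identity g(λ) = n − rank(A − λI):
  rank(A − (-5)·I) = 2, so dim ker(A − (-5)·I) = n − 2 = 1
  rank(A − (4)·I) = 2, so dim ker(A − (4)·I) = n − 2 = 1

Summary:
  λ = -5: algebraic multiplicity = 1, geometric multiplicity = 1
  λ = 4: algebraic multiplicity = 2, geometric multiplicity = 1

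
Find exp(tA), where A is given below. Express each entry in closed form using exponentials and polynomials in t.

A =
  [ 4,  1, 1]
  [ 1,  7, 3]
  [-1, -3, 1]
e^{tA} =
  [exp(4*t), t*exp(4*t), t*exp(4*t)]
  [t*exp(4*t), t^2*exp(4*t)/2 + 3*t*exp(4*t) + exp(4*t), t^2*exp(4*t)/2 + 3*t*exp(4*t)]
  [-t*exp(4*t), -t^2*exp(4*t)/2 - 3*t*exp(4*t), -t^2*exp(4*t)/2 - 3*t*exp(4*t) + exp(4*t)]

Strategy: write A = P · J · P⁻¹ where J is a Jordan canonical form, so e^{tA} = P · e^{tJ} · P⁻¹, and e^{tJ} can be computed block-by-block.

A has Jordan form
J =
  [4, 1, 0]
  [0, 4, 1]
  [0, 0, 4]
(up to reordering of blocks).

Per-block formulas:
  For a 3×3 Jordan block J_3(4): exp(t · J_3(4)) = e^(4t)·(I + t·N + (t^2/2)·N^2), where N is the 3×3 nilpotent shift.

After assembling e^{tJ} and conjugating by P, we get:

e^{tA} =
  [exp(4*t), t*exp(4*t), t*exp(4*t)]
  [t*exp(4*t), t^2*exp(4*t)/2 + 3*t*exp(4*t) + exp(4*t), t^2*exp(4*t)/2 + 3*t*exp(4*t)]
  [-t*exp(4*t), -t^2*exp(4*t)/2 - 3*t*exp(4*t), -t^2*exp(4*t)/2 - 3*t*exp(4*t) + exp(4*t)]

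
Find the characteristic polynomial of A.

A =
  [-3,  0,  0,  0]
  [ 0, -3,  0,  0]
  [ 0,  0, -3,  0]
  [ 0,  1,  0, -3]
x^4 + 12*x^3 + 54*x^2 + 108*x + 81

Expanding det(x·I − A) (e.g. by cofactor expansion or by noting that A is similar to its Jordan form J, which has the same characteristic polynomial as A) gives
  χ_A(x) = x^4 + 12*x^3 + 54*x^2 + 108*x + 81
which factors as (x + 3)^4. The eigenvalues (with algebraic multiplicities) are λ = -3 with multiplicity 4.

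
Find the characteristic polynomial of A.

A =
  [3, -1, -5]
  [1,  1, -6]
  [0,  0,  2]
x^3 - 6*x^2 + 12*x - 8

Expanding det(x·I − A) (e.g. by cofactor expansion or by noting that A is similar to its Jordan form J, which has the same characteristic polynomial as A) gives
  χ_A(x) = x^3 - 6*x^2 + 12*x - 8
which factors as (x - 2)^3. The eigenvalues (with algebraic multiplicities) are λ = 2 with multiplicity 3.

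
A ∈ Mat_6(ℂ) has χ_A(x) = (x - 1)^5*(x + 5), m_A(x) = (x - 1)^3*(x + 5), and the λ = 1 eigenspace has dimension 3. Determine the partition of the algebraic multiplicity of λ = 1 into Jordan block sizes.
Block sizes for λ = 1: [3, 1, 1]

Step 1 — from the characteristic polynomial, algebraic multiplicity of λ = 1 is 5. From dim ker(A − (1)·I) = 3, there are exactly 3 Jordan blocks for λ = 1.
Step 2 — from the minimal polynomial, the factor (x − 1)^3 tells us the largest block for λ = 1 has size 3.
Step 3 — with total size 5, 3 blocks, and largest block 3, the block sizes (in nonincreasing order) are [3, 1, 1].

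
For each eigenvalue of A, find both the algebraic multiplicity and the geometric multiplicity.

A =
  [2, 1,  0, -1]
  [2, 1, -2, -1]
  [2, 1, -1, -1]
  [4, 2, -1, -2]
λ = 0: alg = 4, geom = 2

Step 1 — factor the characteristic polynomial to read off the algebraic multiplicities:
  χ_A(x) = x^4

Step 2 — compute geometric multiplicities via the rank-nullity identity g(λ) = n − rank(A − λI):
  rank(A − (0)·I) = 2, so dim ker(A − (0)·I) = n − 2 = 2

Summary:
  λ = 0: algebraic multiplicity = 4, geometric multiplicity = 2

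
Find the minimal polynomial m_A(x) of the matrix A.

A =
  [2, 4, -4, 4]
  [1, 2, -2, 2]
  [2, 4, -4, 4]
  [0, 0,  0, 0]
x^2

The characteristic polynomial is χ_A(x) = x^4, so the eigenvalues are known. The minimal polynomial is
  m_A(x) = Π_λ (x − λ)^{k_λ}
where k_λ is the size of the *largest* Jordan block for λ (equivalently, the smallest k with (A − λI)^k v = 0 for every generalised eigenvector v of λ).

  λ = 0: largest Jordan block has size 2, contributing (x − 0)^2

So m_A(x) = x^2 = x^2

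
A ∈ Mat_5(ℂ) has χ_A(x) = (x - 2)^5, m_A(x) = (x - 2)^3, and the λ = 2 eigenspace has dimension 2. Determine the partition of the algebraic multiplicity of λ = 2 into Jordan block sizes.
Block sizes for λ = 2: [3, 2]

Step 1 — from the characteristic polynomial, algebraic multiplicity of λ = 2 is 5. From dim ker(A − (2)·I) = 2, there are exactly 2 Jordan blocks for λ = 2.
Step 2 — from the minimal polynomial, the factor (x − 2)^3 tells us the largest block for λ = 2 has size 3.
Step 3 — with total size 5, 2 blocks, and largest block 3, the block sizes (in nonincreasing order) are [3, 2].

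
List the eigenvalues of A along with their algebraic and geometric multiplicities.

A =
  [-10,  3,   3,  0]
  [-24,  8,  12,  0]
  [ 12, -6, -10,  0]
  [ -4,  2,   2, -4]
λ = -4: alg = 4, geom = 3

Step 1 — factor the characteristic polynomial to read off the algebraic multiplicities:
  χ_A(x) = (x + 4)^4

Step 2 — compute geometric multiplicities via the rank-nullity identity g(λ) = n − rank(A − λI):
  rank(A − (-4)·I) = 1, so dim ker(A − (-4)·I) = n − 1 = 3

Summary:
  λ = -4: algebraic multiplicity = 4, geometric multiplicity = 3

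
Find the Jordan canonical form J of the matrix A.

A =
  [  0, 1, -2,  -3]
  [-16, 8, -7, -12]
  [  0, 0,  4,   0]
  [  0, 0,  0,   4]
J_3(4) ⊕ J_1(4)

The characteristic polynomial is
  det(x·I − A) = x^4 - 16*x^3 + 96*x^2 - 256*x + 256 = (x - 4)^4

Eigenvalues and multiplicities (the geometric multiplicity of λ is n − rank(A − λI), which equals the number of Jordan blocks for λ):
  λ = 4: algebraic multiplicity = 4, geometric multiplicity = 2

Determining the block sizes for each eigenvalue:
  λ = 4: with am = 4 and gm = 2, the partition is not yet determined (e.g. several partitions of 4 into 2 parts exist). Let N = A − (4)·I. Computing rank(N^1) = 2, rank(N^2) = 1, rank(N^3) = 0; the number of blocks of size ≥ j is rank(N^{j−1}) − rank(N^j), giving [2, 1, 1]. So we have 1 block(s) of size 3, 1 block(s) of size 1 → block sizes [3, 1]

Assembling the blocks gives a Jordan form
J =
  [4, 1, 0, 0]
  [0, 4, 1, 0]
  [0, 0, 4, 0]
  [0, 0, 0, 4]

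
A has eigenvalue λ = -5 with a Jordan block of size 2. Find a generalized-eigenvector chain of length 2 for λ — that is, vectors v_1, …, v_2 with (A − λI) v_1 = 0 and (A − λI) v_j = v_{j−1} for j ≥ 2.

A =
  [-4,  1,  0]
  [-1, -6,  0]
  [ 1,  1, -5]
A Jordan chain for λ = -5 of length 2:
v_1 = (1, -1, 1)ᵀ
v_2 = (1, 0, 0)ᵀ

Let N = A − (-5)·I. We want v_2 with N^2 v_2 = 0 but N^1 v_2 ≠ 0; then v_{j-1} := N · v_j for j = 2, …, 2.

Pick v_2 = (1, 0, 0)ᵀ.
Then v_1 = N · v_2 = (1, -1, 1)ᵀ.

Sanity check: (A − (-5)·I) v_1 = (0, 0, 0)ᵀ = 0. ✓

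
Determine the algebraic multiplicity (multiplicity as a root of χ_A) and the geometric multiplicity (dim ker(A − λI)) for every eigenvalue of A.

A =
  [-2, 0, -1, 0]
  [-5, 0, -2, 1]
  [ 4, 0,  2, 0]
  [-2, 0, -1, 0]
λ = 0: alg = 4, geom = 2

Step 1 — factor the characteristic polynomial to read off the algebraic multiplicities:
  χ_A(x) = x^4

Step 2 — compute geometric multiplicities via the rank-nullity identity g(λ) = n − rank(A − λI):
  rank(A − (0)·I) = 2, so dim ker(A − (0)·I) = n − 2 = 2

Summary:
  λ = 0: algebraic multiplicity = 4, geometric multiplicity = 2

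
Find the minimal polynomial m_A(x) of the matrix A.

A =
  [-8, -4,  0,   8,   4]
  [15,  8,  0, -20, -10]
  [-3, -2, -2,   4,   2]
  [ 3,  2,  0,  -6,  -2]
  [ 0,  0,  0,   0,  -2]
x^2 + 4*x + 4

The characteristic polynomial is χ_A(x) = (x + 2)^5, so the eigenvalues are known. The minimal polynomial is
  m_A(x) = Π_λ (x − λ)^{k_λ}
where k_λ is the size of the *largest* Jordan block for λ (equivalently, the smallest k with (A − λI)^k v = 0 for every generalised eigenvector v of λ).

  λ = -2: largest Jordan block has size 2, contributing (x + 2)^2

So m_A(x) = (x + 2)^2 = x^2 + 4*x + 4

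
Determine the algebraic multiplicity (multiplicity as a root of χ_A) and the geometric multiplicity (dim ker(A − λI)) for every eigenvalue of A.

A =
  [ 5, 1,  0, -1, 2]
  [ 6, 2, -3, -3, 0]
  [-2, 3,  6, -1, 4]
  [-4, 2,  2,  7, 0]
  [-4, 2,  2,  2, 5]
λ = 5: alg = 5, geom = 3

Step 1 — factor the characteristic polynomial to read off the algebraic multiplicities:
  χ_A(x) = (x - 5)^5

Step 2 — compute geometric multiplicities via the rank-nullity identity g(λ) = n − rank(A − λI):
  rank(A − (5)·I) = 2, so dim ker(A − (5)·I) = n − 2 = 3

Summary:
  λ = 5: algebraic multiplicity = 5, geometric multiplicity = 3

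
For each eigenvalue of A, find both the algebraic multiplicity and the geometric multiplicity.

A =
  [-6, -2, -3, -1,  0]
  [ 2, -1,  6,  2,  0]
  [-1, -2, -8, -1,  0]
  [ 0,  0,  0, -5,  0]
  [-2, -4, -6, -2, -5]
λ = -5: alg = 5, geom = 4

Step 1 — factor the characteristic polynomial to read off the algebraic multiplicities:
  χ_A(x) = (x + 5)^5

Step 2 — compute geometric multiplicities via the rank-nullity identity g(λ) = n − rank(A − λI):
  rank(A − (-5)·I) = 1, so dim ker(A − (-5)·I) = n − 1 = 4

Summary:
  λ = -5: algebraic multiplicity = 5, geometric multiplicity = 4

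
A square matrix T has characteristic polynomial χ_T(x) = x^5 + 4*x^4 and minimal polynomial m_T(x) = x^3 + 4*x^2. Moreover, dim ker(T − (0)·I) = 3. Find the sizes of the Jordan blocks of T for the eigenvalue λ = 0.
Block sizes for λ = 0: [2, 1, 1]

Step 1 — from the characteristic polynomial, algebraic multiplicity of λ = 0 is 4. From dim ker(T − (0)·I) = 3, there are exactly 3 Jordan blocks for λ = 0.
Step 2 — from the minimal polynomial, the factor (x − 0)^2 tells us the largest block for λ = 0 has size 2.
Step 3 — with total size 4, 3 blocks, and largest block 2, the block sizes (in nonincreasing order) are [2, 1, 1].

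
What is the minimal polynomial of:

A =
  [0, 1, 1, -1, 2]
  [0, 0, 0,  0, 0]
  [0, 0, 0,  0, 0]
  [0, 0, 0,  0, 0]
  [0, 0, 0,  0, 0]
x^2

The characteristic polynomial is χ_A(x) = x^5, so the eigenvalues are known. The minimal polynomial is
  m_A(x) = Π_λ (x − λ)^{k_λ}
where k_λ is the size of the *largest* Jordan block for λ (equivalently, the smallest k with (A − λI)^k v = 0 for every generalised eigenvector v of λ).

  λ = 0: largest Jordan block has size 2, contributing (x − 0)^2

So m_A(x) = x^2 = x^2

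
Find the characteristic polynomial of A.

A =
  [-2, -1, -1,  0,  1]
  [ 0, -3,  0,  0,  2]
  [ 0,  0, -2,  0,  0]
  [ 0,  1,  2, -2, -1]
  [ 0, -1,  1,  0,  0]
x^5 + 9*x^4 + 32*x^3 + 56*x^2 + 48*x + 16

Expanding det(x·I − A) (e.g. by cofactor expansion or by noting that A is similar to its Jordan form J, which has the same characteristic polynomial as A) gives
  χ_A(x) = x^5 + 9*x^4 + 32*x^3 + 56*x^2 + 48*x + 16
which factors as (x + 1)*(x + 2)^4. The eigenvalues (with algebraic multiplicities) are λ = -2 with multiplicity 4, λ = -1 with multiplicity 1.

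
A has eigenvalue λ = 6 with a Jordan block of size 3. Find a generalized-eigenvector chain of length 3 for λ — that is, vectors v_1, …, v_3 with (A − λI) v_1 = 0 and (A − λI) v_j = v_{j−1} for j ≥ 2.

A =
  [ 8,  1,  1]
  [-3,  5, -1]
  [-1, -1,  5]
A Jordan chain for λ = 6 of length 3:
v_1 = (0, -2, 2)ᵀ
v_2 = (2, -3, -1)ᵀ
v_3 = (1, 0, 0)ᵀ

Let N = A − (6)·I. We want v_3 with N^3 v_3 = 0 but N^2 v_3 ≠ 0; then v_{j-1} := N · v_j for j = 3, …, 2.

Pick v_3 = (1, 0, 0)ᵀ.
Then v_2 = N · v_3 = (2, -3, -1)ᵀ.
Then v_1 = N · v_2 = (0, -2, 2)ᵀ.

Sanity check: (A − (6)·I) v_1 = (0, 0, 0)ᵀ = 0. ✓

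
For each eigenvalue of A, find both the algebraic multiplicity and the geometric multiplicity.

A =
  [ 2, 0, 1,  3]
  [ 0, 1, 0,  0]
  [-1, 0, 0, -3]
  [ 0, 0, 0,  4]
λ = 1: alg = 3, geom = 2; λ = 4: alg = 1, geom = 1

Step 1 — factor the characteristic polynomial to read off the algebraic multiplicities:
  χ_A(x) = (x - 4)*(x - 1)^3

Step 2 — compute geometric multiplicities via the rank-nullity identity g(λ) = n − rank(A − λI):
  rank(A − (1)·I) = 2, so dim ker(A − (1)·I) = n − 2 = 2
  rank(A − (4)·I) = 3, so dim ker(A − (4)·I) = n − 3 = 1

Summary:
  λ = 1: algebraic multiplicity = 3, geometric multiplicity = 2
  λ = 4: algebraic multiplicity = 1, geometric multiplicity = 1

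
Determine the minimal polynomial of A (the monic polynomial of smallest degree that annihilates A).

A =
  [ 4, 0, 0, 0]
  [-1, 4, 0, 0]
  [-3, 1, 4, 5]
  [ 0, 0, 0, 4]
x^3 - 12*x^2 + 48*x - 64

The characteristic polynomial is χ_A(x) = (x - 4)^4, so the eigenvalues are known. The minimal polynomial is
  m_A(x) = Π_λ (x − λ)^{k_λ}
where k_λ is the size of the *largest* Jordan block for λ (equivalently, the smallest k with (A − λI)^k v = 0 for every generalised eigenvector v of λ).

  λ = 4: largest Jordan block has size 3, contributing (x − 4)^3

So m_A(x) = (x - 4)^3 = x^3 - 12*x^2 + 48*x - 64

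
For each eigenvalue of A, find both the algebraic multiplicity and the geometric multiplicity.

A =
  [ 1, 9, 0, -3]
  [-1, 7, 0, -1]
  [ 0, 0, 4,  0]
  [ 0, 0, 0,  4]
λ = 4: alg = 4, geom = 3

Step 1 — factor the characteristic polynomial to read off the algebraic multiplicities:
  χ_A(x) = (x - 4)^4

Step 2 — compute geometric multiplicities via the rank-nullity identity g(λ) = n − rank(A − λI):
  rank(A − (4)·I) = 1, so dim ker(A − (4)·I) = n − 1 = 3

Summary:
  λ = 4: algebraic multiplicity = 4, geometric multiplicity = 3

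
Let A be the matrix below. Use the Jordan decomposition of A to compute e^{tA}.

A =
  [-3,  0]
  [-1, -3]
e^{tA} =
  [exp(-3*t), 0]
  [-t*exp(-3*t), exp(-3*t)]

Strategy: write A = P · J · P⁻¹ where J is a Jordan canonical form, so e^{tA} = P · e^{tJ} · P⁻¹, and e^{tJ} can be computed block-by-block.

A has Jordan form
J =
  [-3,  1]
  [ 0, -3]
(up to reordering of blocks).

Per-block formulas:
  For a 2×2 Jordan block J_2(-3): exp(t · J_2(-3)) = e^(-3t)·(I + t·N), where N is the 2×2 nilpotent shift.

After assembling e^{tJ} and conjugating by P, we get:

e^{tA} =
  [exp(-3*t), 0]
  [-t*exp(-3*t), exp(-3*t)]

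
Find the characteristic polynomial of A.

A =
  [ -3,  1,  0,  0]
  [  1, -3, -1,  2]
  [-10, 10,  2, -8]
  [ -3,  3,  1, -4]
x^4 + 8*x^3 + 24*x^2 + 32*x + 16

Expanding det(x·I − A) (e.g. by cofactor expansion or by noting that A is similar to its Jordan form J, which has the same characteristic polynomial as A) gives
  χ_A(x) = x^4 + 8*x^3 + 24*x^2 + 32*x + 16
which factors as (x + 2)^4. The eigenvalues (with algebraic multiplicities) are λ = -2 with multiplicity 4.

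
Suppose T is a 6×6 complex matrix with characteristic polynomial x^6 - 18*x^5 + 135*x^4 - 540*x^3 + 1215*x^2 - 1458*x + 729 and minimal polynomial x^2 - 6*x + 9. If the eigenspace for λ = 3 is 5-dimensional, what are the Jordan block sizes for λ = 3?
Block sizes for λ = 3: [2, 1, 1, 1, 1]

Step 1 — from the characteristic polynomial, algebraic multiplicity of λ = 3 is 6. From dim ker(T − (3)·I) = 5, there are exactly 5 Jordan blocks for λ = 3.
Step 2 — from the minimal polynomial, the factor (x − 3)^2 tells us the largest block for λ = 3 has size 2.
Step 3 — with total size 6, 5 blocks, and largest block 2, the block sizes (in nonincreasing order) are [2, 1, 1, 1, 1].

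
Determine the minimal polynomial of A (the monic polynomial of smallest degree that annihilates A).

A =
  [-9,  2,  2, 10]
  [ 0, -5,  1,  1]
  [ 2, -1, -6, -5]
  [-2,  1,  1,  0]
x^3 + 15*x^2 + 75*x + 125

The characteristic polynomial is χ_A(x) = (x + 5)^4, so the eigenvalues are known. The minimal polynomial is
  m_A(x) = Π_λ (x − λ)^{k_λ}
where k_λ is the size of the *largest* Jordan block for λ (equivalently, the smallest k with (A − λI)^k v = 0 for every generalised eigenvector v of λ).

  λ = -5: largest Jordan block has size 3, contributing (x + 5)^3

So m_A(x) = (x + 5)^3 = x^3 + 15*x^2 + 75*x + 125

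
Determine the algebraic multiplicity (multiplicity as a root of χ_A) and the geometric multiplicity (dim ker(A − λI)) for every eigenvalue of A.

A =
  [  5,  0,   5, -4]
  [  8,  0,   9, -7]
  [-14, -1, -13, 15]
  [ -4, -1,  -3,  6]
λ = -5: alg = 1, geom = 1; λ = 1: alg = 3, geom = 1

Step 1 — factor the characteristic polynomial to read off the algebraic multiplicities:
  χ_A(x) = (x - 1)^3*(x + 5)

Step 2 — compute geometric multiplicities via the rank-nullity identity g(λ) = n − rank(A − λI):
  rank(A − (-5)·I) = 3, so dim ker(A − (-5)·I) = n − 3 = 1
  rank(A − (1)·I) = 3, so dim ker(A − (1)·I) = n − 3 = 1

Summary:
  λ = -5: algebraic multiplicity = 1, geometric multiplicity = 1
  λ = 1: algebraic multiplicity = 3, geometric multiplicity = 1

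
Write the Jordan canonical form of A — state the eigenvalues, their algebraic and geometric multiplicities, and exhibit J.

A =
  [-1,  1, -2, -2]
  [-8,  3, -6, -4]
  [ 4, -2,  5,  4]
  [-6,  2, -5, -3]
J_2(1) ⊕ J_2(1)

The characteristic polynomial is
  det(x·I − A) = x^4 - 4*x^3 + 6*x^2 - 4*x + 1 = (x - 1)^4

Eigenvalues and multiplicities (the geometric multiplicity of λ is n − rank(A − λI), which equals the number of Jordan blocks for λ):
  λ = 1: algebraic multiplicity = 4, geometric multiplicity = 2

Determining the block sizes for each eigenvalue:
  λ = 1: with am = 4 and gm = 2, the partition is not yet determined (e.g. several partitions of 4 into 2 parts exist). Let N = A − (1)·I. Computing rank(N^1) = 2, rank(N^2) = 0; the number of blocks of size ≥ j is rank(N^{j−1}) − rank(N^j), giving [2, 2]. So we have 2 block(s) of size 2 → block sizes [2, 2]

Assembling the blocks gives a Jordan form
J =
  [1, 1, 0, 0]
  [0, 1, 0, 0]
  [0, 0, 1, 1]
  [0, 0, 0, 1]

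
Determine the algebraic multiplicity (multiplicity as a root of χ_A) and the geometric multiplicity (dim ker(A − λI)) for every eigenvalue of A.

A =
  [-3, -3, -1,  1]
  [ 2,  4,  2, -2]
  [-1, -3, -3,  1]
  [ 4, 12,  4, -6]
λ = -2: alg = 4, geom = 3

Step 1 — factor the characteristic polynomial to read off the algebraic multiplicities:
  χ_A(x) = (x + 2)^4

Step 2 — compute geometric multiplicities via the rank-nullity identity g(λ) = n − rank(A − λI):
  rank(A − (-2)·I) = 1, so dim ker(A − (-2)·I) = n − 1 = 3

Summary:
  λ = -2: algebraic multiplicity = 4, geometric multiplicity = 3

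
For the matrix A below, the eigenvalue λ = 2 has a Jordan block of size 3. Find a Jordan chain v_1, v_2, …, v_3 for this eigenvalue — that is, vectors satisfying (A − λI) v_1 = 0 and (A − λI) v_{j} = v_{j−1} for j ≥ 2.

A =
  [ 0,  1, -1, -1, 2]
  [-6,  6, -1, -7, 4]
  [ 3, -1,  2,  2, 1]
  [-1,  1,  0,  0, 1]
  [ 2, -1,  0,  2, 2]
A Jordan chain for λ = 2 of length 3:
v_1 = (1, 2, -2, 0, -1)ᵀ
v_2 = (-1, -1, 0, 0, 0)ᵀ
v_3 = (0, 0, 1, 0, 0)ᵀ

Let N = A − (2)·I. We want v_3 with N^3 v_3 = 0 but N^2 v_3 ≠ 0; then v_{j-1} := N · v_j for j = 3, …, 2.

Pick v_3 = (0, 0, 1, 0, 0)ᵀ.
Then v_2 = N · v_3 = (-1, -1, 0, 0, 0)ᵀ.
Then v_1 = N · v_2 = (1, 2, -2, 0, -1)ᵀ.

Sanity check: (A − (2)·I) v_1 = (0, 0, 0, 0, 0)ᵀ = 0. ✓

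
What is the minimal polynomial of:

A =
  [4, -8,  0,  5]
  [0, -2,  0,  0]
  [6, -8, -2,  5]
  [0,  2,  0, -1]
x^3 - x^2 - 10*x - 8

The characteristic polynomial is χ_A(x) = (x - 4)*(x + 1)*(x + 2)^2, so the eigenvalues are known. The minimal polynomial is
  m_A(x) = Π_λ (x − λ)^{k_λ}
where k_λ is the size of the *largest* Jordan block for λ (equivalently, the smallest k with (A − λI)^k v = 0 for every generalised eigenvector v of λ).

  λ = -2: largest Jordan block has size 1, contributing (x + 2)
  λ = -1: largest Jordan block has size 1, contributing (x + 1)
  λ = 4: largest Jordan block has size 1, contributing (x − 4)

So m_A(x) = (x - 4)*(x + 1)*(x + 2) = x^3 - x^2 - 10*x - 8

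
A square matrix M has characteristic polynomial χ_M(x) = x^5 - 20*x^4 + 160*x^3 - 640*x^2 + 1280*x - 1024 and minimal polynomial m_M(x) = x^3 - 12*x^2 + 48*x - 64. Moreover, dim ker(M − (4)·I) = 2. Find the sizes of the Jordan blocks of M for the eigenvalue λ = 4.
Block sizes for λ = 4: [3, 2]

Step 1 — from the characteristic polynomial, algebraic multiplicity of λ = 4 is 5. From dim ker(M − (4)·I) = 2, there are exactly 2 Jordan blocks for λ = 4.
Step 2 — from the minimal polynomial, the factor (x − 4)^3 tells us the largest block for λ = 4 has size 3.
Step 3 — with total size 5, 2 blocks, and largest block 3, the block sizes (in nonincreasing order) are [3, 2].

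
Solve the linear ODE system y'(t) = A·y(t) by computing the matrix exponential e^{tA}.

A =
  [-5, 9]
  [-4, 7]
e^{tA} =
  [-6*t*exp(t) + exp(t), 9*t*exp(t)]
  [-4*t*exp(t), 6*t*exp(t) + exp(t)]

Strategy: write A = P · J · P⁻¹ where J is a Jordan canonical form, so e^{tA} = P · e^{tJ} · P⁻¹, and e^{tJ} can be computed block-by-block.

A has Jordan form
J =
  [1, 1]
  [0, 1]
(up to reordering of blocks).

Per-block formulas:
  For a 2×2 Jordan block J_2(1): exp(t · J_2(1)) = e^(1t)·(I + t·N), where N is the 2×2 nilpotent shift.

After assembling e^{tJ} and conjugating by P, we get:

e^{tA} =
  [-6*t*exp(t) + exp(t), 9*t*exp(t)]
  [-4*t*exp(t), 6*t*exp(t) + exp(t)]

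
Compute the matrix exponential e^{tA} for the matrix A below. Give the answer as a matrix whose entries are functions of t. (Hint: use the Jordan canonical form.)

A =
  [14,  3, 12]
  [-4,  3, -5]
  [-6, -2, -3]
e^{tA} =
  [6*t*exp(5*t) + 4*exp(5*t) - 3*exp(4*t), 3*exp(5*t) - 3*exp(4*t), 9*t*exp(5*t) + 3*exp(5*t) - 3*exp(4*t)]
  [-2*t*exp(5*t) - 2*exp(5*t) + 2*exp(4*t), -exp(5*t) + 2*exp(4*t), -3*t*exp(5*t) - 2*exp(5*t) + 2*exp(4*t)]
  [-4*t*exp(5*t) - 2*exp(5*t) + 2*exp(4*t), -2*exp(5*t) + 2*exp(4*t), -6*t*exp(5*t) - exp(5*t) + 2*exp(4*t)]

Strategy: write A = P · J · P⁻¹ where J is a Jordan canonical form, so e^{tA} = P · e^{tJ} · P⁻¹, and e^{tJ} can be computed block-by-block.

A has Jordan form
J =
  [4, 0, 0]
  [0, 5, 1]
  [0, 0, 5]
(up to reordering of blocks).

Per-block formulas:
  For a 1×1 block at λ = 4: exp(t · [4]) = [e^(4t)].
  For a 2×2 Jordan block J_2(5): exp(t · J_2(5)) = e^(5t)·(I + t·N), where N is the 2×2 nilpotent shift.

After assembling e^{tJ} and conjugating by P, we get:

e^{tA} =
  [6*t*exp(5*t) + 4*exp(5*t) - 3*exp(4*t), 3*exp(5*t) - 3*exp(4*t), 9*t*exp(5*t) + 3*exp(5*t) - 3*exp(4*t)]
  [-2*t*exp(5*t) - 2*exp(5*t) + 2*exp(4*t), -exp(5*t) + 2*exp(4*t), -3*t*exp(5*t) - 2*exp(5*t) + 2*exp(4*t)]
  [-4*t*exp(5*t) - 2*exp(5*t) + 2*exp(4*t), -2*exp(5*t) + 2*exp(4*t), -6*t*exp(5*t) - exp(5*t) + 2*exp(4*t)]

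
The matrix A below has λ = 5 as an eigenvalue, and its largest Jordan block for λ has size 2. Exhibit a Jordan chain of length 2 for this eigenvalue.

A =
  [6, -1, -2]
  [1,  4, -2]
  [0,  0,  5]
A Jordan chain for λ = 5 of length 2:
v_1 = (1, 1, 0)ᵀ
v_2 = (1, 0, 0)ᵀ

Let N = A − (5)·I. We want v_2 with N^2 v_2 = 0 but N^1 v_2 ≠ 0; then v_{j-1} := N · v_j for j = 2, …, 2.

Pick v_2 = (1, 0, 0)ᵀ.
Then v_1 = N · v_2 = (1, 1, 0)ᵀ.

Sanity check: (A − (5)·I) v_1 = (0, 0, 0)ᵀ = 0. ✓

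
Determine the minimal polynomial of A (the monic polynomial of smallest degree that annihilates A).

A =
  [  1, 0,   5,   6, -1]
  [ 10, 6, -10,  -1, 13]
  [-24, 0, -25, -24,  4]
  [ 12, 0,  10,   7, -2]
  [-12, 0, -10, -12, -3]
x^3 + 4*x^2 - 35*x - 150

The characteristic polynomial is χ_A(x) = (x - 6)*(x + 5)^4, so the eigenvalues are known. The minimal polynomial is
  m_A(x) = Π_λ (x − λ)^{k_λ}
where k_λ is the size of the *largest* Jordan block for λ (equivalently, the smallest k with (A − λI)^k v = 0 for every generalised eigenvector v of λ).

  λ = -5: largest Jordan block has size 2, contributing (x + 5)^2
  λ = 6: largest Jordan block has size 1, contributing (x − 6)

So m_A(x) = (x - 6)*(x + 5)^2 = x^3 + 4*x^2 - 35*x - 150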